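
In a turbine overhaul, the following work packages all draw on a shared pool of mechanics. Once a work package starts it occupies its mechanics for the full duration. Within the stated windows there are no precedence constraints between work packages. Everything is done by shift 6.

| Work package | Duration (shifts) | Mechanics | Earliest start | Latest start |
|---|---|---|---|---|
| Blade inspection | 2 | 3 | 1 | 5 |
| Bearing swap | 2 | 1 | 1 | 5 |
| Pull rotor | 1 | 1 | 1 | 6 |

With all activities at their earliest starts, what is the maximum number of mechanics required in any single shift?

Early-start schedule: Blade inspection@1, Bearing swap@1, Pull rotor@1.
Load per shift: shift 1: 5, shift 2: 4, shift 3: 0, shift 4: 0, shift 5: 0, shift 6: 0.
Peak is 5.

5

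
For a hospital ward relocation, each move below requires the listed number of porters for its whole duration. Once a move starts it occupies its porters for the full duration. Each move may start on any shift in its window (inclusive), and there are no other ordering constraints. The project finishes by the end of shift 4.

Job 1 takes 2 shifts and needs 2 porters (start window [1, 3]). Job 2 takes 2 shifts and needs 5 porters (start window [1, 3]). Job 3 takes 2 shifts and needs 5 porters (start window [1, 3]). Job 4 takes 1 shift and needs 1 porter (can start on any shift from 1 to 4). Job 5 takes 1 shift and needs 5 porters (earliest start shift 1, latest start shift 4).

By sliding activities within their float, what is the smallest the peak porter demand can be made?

Early-start (Job 1@1, Job 2@1, Job 3@1, Job 4@1, Job 5@1) gives peak 18: s1:18  s2:12  s3:0  s4:0.
Shift Job 3→3, Job 5→3.
Schedule Job 1@1, Job 2@1, Job 3@3, Job 4@1, Job 5@3: s1:8  s2:7  s3:10  s4:5 — peak 10.

10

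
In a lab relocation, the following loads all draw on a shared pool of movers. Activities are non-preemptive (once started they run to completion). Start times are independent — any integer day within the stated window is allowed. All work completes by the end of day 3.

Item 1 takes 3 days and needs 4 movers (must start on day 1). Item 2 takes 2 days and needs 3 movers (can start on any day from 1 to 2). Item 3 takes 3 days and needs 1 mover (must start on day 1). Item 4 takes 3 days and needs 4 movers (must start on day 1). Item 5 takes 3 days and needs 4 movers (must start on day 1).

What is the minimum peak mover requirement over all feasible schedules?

16

Schedule Item 1@1, Item 2@1, Item 3@1, Item 4@1, Item 5@1: d1:16  d2:16  d3:13 — peak 16.
No arrangement of the 2 feasible schedules does better.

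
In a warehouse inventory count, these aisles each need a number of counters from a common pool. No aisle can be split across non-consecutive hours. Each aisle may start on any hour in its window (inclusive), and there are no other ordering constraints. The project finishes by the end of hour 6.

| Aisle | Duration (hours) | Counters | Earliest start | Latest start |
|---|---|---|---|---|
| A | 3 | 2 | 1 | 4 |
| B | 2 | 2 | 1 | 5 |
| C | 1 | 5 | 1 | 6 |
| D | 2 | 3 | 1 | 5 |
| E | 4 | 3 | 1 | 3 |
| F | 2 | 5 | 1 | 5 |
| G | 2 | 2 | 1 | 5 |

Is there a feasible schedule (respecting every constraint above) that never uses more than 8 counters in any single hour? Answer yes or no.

no

The minimum achievable peak is 9; 8 < 9, so no feasible schedule stays within the cap.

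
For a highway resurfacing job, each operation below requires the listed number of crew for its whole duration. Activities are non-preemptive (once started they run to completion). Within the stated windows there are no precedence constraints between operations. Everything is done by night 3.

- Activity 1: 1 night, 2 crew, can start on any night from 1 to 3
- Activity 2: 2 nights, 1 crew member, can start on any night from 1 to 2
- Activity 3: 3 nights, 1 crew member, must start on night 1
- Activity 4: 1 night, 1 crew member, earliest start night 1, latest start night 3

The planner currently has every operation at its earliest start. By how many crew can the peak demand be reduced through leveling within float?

Early-start peak: n1:5  n2:2  n3:1 ⇒ 5.
Leveled (Activity 1@1, Activity 2@2, Activity 3@1, Activity 4@2): n1:3  n2:3  n3:2 ⇒ 3.
Reduction 5 − 3 = 2.

2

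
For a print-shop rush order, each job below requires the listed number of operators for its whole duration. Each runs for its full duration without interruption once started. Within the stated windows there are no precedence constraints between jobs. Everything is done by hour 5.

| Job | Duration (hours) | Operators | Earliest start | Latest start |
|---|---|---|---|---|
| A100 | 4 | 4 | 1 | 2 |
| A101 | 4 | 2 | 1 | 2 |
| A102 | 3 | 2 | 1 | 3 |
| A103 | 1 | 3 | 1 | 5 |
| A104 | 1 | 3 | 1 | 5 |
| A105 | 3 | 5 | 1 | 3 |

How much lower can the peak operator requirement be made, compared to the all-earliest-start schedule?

Early-start peak: h1:19  h2:13  h3:13  h4:6  h5:0 ⇒ 19.
Leveled (A100@1, A101@1, A102@1, A103@1, A104@2, A105@3): h1:11  h2:11  h3:13  h4:11  h5:5 ⇒ 13.
Reduction 19 − 13 = 6.

6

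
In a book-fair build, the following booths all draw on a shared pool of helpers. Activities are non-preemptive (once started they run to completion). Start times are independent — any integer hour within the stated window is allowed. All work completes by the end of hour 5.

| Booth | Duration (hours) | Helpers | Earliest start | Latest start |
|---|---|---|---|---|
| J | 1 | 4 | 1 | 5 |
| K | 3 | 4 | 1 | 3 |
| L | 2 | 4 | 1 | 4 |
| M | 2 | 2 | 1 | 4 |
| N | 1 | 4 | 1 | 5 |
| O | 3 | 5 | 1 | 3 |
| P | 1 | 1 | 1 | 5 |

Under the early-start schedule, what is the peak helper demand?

Early-start schedule: J@1, K@1, L@1, M@1, N@1, O@1, P@1.
Load per hour: hour 1: 24, hour 2: 15, hour 3: 9, hour 4: 0, hour 5: 0.
Peak is 24.

24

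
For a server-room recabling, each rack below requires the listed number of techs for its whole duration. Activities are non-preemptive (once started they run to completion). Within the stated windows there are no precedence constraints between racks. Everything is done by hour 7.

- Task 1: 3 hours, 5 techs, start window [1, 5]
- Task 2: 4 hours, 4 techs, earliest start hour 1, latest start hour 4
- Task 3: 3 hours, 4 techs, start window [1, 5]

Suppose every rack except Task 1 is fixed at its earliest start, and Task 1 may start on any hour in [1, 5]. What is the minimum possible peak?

8

Task 1@1: h1:13  h2:13  h3:13  h4:4  h5:0  h6:0  h7:0 → peak 13
Task 1@2: h1:8  h2:13  h3:13  h4:9  h5:0  h6:0  h7:0 → peak 13
Task 1@3: h1:8  h2:8  h3:13  h4:9  h5:5  h6:0  h7:0 → peak 13
Task 1@4: h1:8  h2:8  h3:8  h4:9  h5:5  h6:5  h7:0 → peak 9
Task 1@5: h1:8  h2:8  h3:8  h4:4  h5:5  h6:5  h7:5 → peak 8
Best is Task 1@5, peak 8.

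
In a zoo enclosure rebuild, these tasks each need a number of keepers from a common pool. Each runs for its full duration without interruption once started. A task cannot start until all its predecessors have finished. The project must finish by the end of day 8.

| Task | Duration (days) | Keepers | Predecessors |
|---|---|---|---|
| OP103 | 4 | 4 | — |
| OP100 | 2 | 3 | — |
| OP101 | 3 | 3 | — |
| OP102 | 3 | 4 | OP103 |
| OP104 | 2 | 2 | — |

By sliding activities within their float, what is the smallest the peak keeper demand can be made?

Early-start (OP103@1, OP100@1, OP101@1, OP102@5, OP104@1) gives peak 12: d1:12  d2:12  d3:7  d4:4  d5:4  d6:4  d7:4  d8:0.
Shift OP101→3, OP104→6.
Schedule OP103@1, OP100@1, OP101@3, OP102@5, OP104@6: d1:7  d2:7  d3:7  d4:7  d5:7  d6:6  d7:6  d8:0 — peak 7.

7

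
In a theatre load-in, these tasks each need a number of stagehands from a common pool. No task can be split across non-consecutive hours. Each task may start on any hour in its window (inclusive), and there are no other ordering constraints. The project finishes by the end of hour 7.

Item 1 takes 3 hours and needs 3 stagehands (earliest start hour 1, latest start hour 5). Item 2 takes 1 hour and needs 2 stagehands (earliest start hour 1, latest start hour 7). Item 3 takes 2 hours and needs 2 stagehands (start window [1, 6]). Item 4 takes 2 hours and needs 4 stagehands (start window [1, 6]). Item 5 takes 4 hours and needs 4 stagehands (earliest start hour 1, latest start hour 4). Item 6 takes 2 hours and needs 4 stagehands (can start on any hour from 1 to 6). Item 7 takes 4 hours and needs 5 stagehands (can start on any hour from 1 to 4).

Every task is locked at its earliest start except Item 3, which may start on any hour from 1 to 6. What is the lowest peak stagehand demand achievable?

Item 3@1: h1:24  h2:22  h3:12  h4:9  h5:0  h6:0  h7:0 → peak 24
Item 3@2: h1:22  h2:22  h3:14  h4:9  h5:0  h6:0  h7:0 → peak 22
Item 3@3: h1:22  h2:20  h3:14  h4:11  h5:0  h6:0  h7:0 → peak 22
Item 3@4: h1:22  h2:20  h3:12  h4:11  h5:2  h6:0  h7:0 → peak 22
Item 3@5: h1:22  h2:20  h3:12  h4:9  h5:2  h6:2  h7:0 → peak 22
Item 3@6: h1:22  h2:20  h3:12  h4:9  h5:0  h6:2  h7:2 → peak 22
Best is Item 3@2, peak 22.

22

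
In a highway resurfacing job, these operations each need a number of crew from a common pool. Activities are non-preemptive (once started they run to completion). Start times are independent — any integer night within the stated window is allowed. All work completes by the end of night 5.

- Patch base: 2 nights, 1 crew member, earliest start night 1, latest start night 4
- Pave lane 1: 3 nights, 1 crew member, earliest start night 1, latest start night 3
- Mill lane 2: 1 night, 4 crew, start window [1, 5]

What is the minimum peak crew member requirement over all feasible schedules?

4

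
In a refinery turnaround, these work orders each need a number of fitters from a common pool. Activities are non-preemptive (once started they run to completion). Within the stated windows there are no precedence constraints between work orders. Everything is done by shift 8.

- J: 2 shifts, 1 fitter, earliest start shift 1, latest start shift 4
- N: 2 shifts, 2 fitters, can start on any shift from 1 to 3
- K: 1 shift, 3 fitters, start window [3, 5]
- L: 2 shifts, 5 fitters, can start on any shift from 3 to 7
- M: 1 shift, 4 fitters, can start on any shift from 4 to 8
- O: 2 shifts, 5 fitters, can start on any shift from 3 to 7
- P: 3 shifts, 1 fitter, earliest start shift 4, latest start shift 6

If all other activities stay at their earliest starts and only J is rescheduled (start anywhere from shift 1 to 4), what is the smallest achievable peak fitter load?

15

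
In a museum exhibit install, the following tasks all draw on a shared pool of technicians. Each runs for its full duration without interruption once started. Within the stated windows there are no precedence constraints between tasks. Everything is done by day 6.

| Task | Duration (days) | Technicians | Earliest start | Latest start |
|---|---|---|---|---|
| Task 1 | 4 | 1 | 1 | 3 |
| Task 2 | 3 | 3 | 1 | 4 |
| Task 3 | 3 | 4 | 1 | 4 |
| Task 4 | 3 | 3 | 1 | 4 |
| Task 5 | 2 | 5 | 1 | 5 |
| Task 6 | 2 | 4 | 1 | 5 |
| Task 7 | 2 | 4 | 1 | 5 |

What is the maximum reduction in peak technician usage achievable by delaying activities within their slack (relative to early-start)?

Early-start peak: d1:24  d2:24  d3:11  d4:1  d5:0  d6:0 ⇒ 24.
Leveled (Task 1@1, Task 2@1, Task 3@4, Task 4@1, Task 5@5, Task 6@1, Task 7@3): d1:11  d2:11  d3:11  d4:9  d5:9  d6:9 ⇒ 11.
Reduction 24 − 11 = 13.

13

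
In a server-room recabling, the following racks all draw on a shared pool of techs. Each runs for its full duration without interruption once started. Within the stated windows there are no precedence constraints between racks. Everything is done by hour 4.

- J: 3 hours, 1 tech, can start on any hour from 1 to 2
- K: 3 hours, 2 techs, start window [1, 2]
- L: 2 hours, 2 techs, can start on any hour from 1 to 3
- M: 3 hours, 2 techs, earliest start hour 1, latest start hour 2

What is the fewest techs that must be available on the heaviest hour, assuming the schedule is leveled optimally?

Schedule J@1, K@1, L@1, M@1: h1:7  h2:7  h3:5  h4:0 — peak 7.
No arrangement of the 24 feasible schedules does better.

7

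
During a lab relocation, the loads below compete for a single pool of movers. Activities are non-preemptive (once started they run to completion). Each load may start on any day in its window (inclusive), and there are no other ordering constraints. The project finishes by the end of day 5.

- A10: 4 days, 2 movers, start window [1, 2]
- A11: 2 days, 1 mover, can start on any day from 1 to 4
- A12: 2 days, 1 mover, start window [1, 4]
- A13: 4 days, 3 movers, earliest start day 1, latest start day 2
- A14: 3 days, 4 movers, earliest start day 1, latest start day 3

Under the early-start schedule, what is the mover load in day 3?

9

At early start, day 3 has: A10, A13, A14.
Demand: 2 + 3 + 4 = 9.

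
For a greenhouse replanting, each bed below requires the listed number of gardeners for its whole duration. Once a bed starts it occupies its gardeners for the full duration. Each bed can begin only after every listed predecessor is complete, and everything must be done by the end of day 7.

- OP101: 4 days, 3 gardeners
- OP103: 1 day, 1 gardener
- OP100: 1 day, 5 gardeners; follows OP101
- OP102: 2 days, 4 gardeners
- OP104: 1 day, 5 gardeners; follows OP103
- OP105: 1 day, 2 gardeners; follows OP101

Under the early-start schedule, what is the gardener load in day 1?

At early start, day 1 has: OP101, OP103, OP102.
Demand: 3 + 1 + 4 = 8.

8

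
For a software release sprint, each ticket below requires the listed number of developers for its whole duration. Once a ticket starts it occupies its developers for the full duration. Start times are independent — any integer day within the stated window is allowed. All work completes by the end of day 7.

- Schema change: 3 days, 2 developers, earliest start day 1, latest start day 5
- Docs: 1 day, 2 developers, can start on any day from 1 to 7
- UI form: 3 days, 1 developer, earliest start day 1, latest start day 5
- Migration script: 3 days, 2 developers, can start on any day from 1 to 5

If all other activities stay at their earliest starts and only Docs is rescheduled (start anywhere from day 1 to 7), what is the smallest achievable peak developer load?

Docs@1: d1:7  d2:5  d3:5  d4:0  d5:0  d6:0  d7:0 → peak 7
Docs@2: d1:5  d2:7  d3:5  d4:0  d5:0  d6:0  d7:0 → peak 7
Docs@3: d1:5  d2:5  d3:7  d4:0  d5:0  d6:0  d7:0 → peak 7
Docs@4: d1:5  d2:5  d3:5  d4:2  d5:0  d6:0  d7:0 → peak 5
Docs@5: d1:5  d2:5  d3:5  d4:0  d5:2  d6:0  d7:0 → peak 5
Docs@6: d1:5  d2:5  d3:5  d4:0  d5:0  d6:2  d7:0 → peak 5
Docs@7: d1:5  d2:5  d3:5  d4:0  d5:0  d6:0  d7:2 → peak 5
Best is Docs@4, peak 5.

5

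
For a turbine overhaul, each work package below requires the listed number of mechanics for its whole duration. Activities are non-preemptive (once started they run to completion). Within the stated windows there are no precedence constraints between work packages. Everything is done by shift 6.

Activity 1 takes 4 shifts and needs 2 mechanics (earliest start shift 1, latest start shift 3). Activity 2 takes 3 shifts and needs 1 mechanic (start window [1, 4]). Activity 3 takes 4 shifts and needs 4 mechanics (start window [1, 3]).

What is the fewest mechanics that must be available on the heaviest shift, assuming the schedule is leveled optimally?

Schedule Activity 1@1, Activity 2@1, Activity 3@1: s1:7  s2:7  s3:7  s4:6  s5:0  s6:0 — peak 7.

7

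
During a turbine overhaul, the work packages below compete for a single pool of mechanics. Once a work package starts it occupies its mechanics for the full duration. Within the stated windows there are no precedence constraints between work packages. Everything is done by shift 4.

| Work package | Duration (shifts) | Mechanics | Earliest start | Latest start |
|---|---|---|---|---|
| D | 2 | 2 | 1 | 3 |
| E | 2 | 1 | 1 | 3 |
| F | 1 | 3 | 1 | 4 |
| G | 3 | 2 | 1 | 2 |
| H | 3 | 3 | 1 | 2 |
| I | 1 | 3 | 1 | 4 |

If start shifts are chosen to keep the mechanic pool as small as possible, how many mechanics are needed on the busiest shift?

Early-start (D@1, E@1, F@1, G@1, H@1, I@1) gives peak 14: s1:14  s2:8  s3:5  s4:0.
Shift E→3, H→2, I→4.
Schedule D@1, E@3, F@1, G@1, H@2, I@4: s1:7  s2:7  s3:6  s4:7 — peak 7.
Total mechanic-shifts = 27 over 4 shifts ⇒ peak ≥ ⌈27/4⌉ = 7, so 7 is optimal.

7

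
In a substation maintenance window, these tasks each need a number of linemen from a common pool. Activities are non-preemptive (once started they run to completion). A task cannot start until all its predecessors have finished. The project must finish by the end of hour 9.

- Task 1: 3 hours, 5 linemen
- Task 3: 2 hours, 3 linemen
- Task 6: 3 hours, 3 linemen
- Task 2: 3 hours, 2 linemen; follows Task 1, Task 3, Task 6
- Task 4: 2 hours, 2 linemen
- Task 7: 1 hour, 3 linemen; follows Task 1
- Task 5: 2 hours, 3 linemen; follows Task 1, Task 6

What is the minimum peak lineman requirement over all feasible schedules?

7

Early-start (Task 1@1, Task 3@1, Task 6@1, Task 2@4, Task 4@1, Task 7@4, Task 5@4) gives peak 13: h1:13  h2:13  h3:8  h4:8  h5:5  h6:2  h7:0  h8:0  h9:0.
Shift Task 3→4, Task 6→4, Task 2→7, Task 7→6, Task 5→7.
Schedule Task 1@1, Task 3@4, Task 6@4, Task 2@7, Task 4@1, Task 7@6, Task 5@7: h1:7  h2:7  h3:5  h4:6  h5:6  h6:6  h7:5  h8:5  h9:2 — peak 7.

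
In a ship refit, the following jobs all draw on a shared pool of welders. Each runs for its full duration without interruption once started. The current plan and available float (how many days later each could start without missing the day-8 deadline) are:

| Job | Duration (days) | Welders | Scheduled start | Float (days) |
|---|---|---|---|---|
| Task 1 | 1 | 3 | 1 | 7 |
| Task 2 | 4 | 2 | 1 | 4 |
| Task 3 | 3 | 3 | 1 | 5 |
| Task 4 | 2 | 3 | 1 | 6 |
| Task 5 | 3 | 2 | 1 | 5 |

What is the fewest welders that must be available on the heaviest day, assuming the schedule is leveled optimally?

Early-start (Task 1@1, Task 2@1, Task 3@1, Task 4@1, Task 5@1) gives peak 13: d1:13  d2:10  d3:7  d4:2  d5:0  d6:0  d7:0  d8:0.
Shift Task 3→2, Task 4→5, Task 5→5.
Schedule Task 1@1, Task 2@1, Task 3@2, Task 4@5, Task 5@5: d1:5  d2:5  d3:5  d4:5  d5:5  d6:5  d7:2  d8:0 — peak 5.

5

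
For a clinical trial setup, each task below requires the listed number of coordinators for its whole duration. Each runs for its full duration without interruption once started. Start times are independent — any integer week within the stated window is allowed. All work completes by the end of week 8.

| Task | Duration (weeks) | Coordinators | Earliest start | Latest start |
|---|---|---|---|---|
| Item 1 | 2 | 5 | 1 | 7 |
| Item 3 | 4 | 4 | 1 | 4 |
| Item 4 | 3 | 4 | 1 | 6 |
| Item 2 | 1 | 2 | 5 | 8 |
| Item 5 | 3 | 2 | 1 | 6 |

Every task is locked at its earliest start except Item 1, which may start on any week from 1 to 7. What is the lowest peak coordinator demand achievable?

Item 1@1: w1:15  w2:15  w3:10  w4:4  w5:2  w6:0  w7:0  w8:0 → peak 15
Item 1@2: w1:10  w2:15  w3:15  w4:4  w5:2  w6:0  w7:0  w8:0 → peak 15
Item 1@3: w1:10  w2:10  w3:15  w4:9  w5:2  w6:0  w7:0  w8:0 → peak 15
Item 1@4: w1:10  w2:10  w3:10  w4:9  w5:7  w6:0  w7:0  w8:0 → peak 10
Item 1@5: w1:10  w2:10  w3:10  w4:4  w5:7  w6:5  w7:0  w8:0 → peak 10
Item 1@6: w1:10  w2:10  w3:10  w4:4  w5:2  w6:5  w7:5  w8:0 → peak 10
Item 1@7: w1:10  w2:10  w3:10  w4:4  w5:2  w6:0  w7:5  w8:5 → peak 10
Best is Item 1@4, peak 10.

10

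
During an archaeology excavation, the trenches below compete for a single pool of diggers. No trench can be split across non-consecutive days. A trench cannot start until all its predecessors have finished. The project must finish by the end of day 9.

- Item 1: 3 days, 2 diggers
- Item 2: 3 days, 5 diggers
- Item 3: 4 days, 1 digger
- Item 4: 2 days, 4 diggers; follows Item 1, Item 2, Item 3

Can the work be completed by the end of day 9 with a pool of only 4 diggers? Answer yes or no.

no

The minimum achievable peak is 5; 4 < 5, so no feasible schedule stays within the cap.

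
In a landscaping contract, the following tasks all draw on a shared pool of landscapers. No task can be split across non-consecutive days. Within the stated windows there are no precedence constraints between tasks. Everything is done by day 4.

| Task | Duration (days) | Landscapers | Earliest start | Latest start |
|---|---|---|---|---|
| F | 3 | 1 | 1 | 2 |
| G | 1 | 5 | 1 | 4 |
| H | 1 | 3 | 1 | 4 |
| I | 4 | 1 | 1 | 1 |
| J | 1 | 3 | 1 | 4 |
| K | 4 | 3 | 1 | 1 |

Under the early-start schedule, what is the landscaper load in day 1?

At early start, day 1 has: F, G, H, I, J, K.
Demand: 1 + 5 + 3 + 1 + 3 + 3 = 16.

16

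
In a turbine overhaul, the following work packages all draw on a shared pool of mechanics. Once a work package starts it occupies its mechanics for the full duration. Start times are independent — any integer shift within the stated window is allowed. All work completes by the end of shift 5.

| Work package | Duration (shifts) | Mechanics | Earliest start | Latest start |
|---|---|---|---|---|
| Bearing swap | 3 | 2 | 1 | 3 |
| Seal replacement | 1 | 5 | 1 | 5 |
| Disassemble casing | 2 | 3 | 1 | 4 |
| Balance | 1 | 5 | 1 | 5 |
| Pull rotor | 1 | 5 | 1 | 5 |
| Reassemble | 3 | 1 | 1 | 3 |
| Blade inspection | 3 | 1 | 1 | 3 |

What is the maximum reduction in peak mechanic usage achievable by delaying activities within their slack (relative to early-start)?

Early-start peak: s1:22  s2:7  s3:4  s4:0  s5:0 ⇒ 22.
Leveled (Bearing swap@1, Seal replacement@1, Disassemble casing@2, Balance@4, Pull rotor@5, Reassemble@2, Blade inspection@2): s1:7  s2:7  s3:7  s4:7  s5:5 ⇒ 7.
Reduction 22 − 7 = 15.

15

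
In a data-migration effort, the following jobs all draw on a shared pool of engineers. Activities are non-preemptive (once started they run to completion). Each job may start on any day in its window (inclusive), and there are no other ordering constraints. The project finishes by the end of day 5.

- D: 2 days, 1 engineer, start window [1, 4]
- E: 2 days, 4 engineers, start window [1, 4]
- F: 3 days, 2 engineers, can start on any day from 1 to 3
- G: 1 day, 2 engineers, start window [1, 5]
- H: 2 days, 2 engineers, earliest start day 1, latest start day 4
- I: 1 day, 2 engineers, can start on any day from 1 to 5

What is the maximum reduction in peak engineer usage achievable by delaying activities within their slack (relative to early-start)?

7

Early-start peak: d1:13  d2:9  d3:2  d4:0  d5:0 ⇒ 13.
Leveled (D@1, E@1, F@3, G@3, H@3, I@4): d1:5  d2:5  d3:6  d4:6  d5:2 ⇒ 6.
Reduction 13 − 6 = 7.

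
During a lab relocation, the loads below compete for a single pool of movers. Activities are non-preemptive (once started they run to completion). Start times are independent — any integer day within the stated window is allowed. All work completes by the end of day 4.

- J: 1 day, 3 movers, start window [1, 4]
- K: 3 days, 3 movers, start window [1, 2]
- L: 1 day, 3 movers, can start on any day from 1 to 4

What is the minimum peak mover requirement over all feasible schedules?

6

Early-start (J@1, K@1, L@1) gives peak 9: d1:9  d2:3  d3:3  d4:0.
Shift L→2.
Schedule J@1, K@1, L@2: d1:6  d2:6  d3:3  d4:0 — peak 6.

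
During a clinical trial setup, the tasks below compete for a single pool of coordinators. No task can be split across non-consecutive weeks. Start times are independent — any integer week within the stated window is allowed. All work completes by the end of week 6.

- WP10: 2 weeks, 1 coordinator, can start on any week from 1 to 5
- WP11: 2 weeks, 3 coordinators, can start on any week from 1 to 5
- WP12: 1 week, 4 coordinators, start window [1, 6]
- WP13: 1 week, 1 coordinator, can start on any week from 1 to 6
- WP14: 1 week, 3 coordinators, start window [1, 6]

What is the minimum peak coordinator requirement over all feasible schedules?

4

Early-start (WP10@1, WP11@1, WP12@1, WP13@1, WP14@1) gives peak 12: w1:12  w2:4  w3:0  w4:0  w5:0  w6:0.
Shift WP12→3, WP13→4, WP14→4.
Schedule WP10@1, WP11@1, WP12@3, WP13@4, WP14@4: w1:4  w2:4  w3:4  w4:4  w5:0  w6:0 — peak 4.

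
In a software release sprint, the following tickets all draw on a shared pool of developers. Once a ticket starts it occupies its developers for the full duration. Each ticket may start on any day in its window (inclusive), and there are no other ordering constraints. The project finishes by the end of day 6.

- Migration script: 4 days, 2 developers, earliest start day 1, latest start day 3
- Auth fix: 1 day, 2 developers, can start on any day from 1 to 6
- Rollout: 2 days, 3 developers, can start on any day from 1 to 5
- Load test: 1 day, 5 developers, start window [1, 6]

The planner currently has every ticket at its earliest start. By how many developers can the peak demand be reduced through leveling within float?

Early-start peak: d1:12  d2:5  d3:2  d4:2  d5:0  d6:0 ⇒ 12.
Leveled (Migration script@1, Auth fix@1, Rollout@2, Load test@5): d1:4  d2:5  d3:5  d4:2  d5:5  d6:0 ⇒ 5.
Reduction 12 − 5 = 7.

7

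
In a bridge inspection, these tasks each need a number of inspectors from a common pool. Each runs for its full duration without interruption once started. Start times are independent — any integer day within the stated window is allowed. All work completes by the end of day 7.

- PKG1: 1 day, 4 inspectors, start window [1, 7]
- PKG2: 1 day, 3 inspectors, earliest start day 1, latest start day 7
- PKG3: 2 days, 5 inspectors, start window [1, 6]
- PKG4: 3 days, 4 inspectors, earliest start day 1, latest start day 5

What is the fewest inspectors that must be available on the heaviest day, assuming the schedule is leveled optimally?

5

Early-start (PKG1@1, PKG2@1, PKG3@1, PKG4@1) gives peak 16: d1:16  d2:9  d3:4  d4:0  d5:0  d6:0  d7:0.
Shift PKG2→2, PKG3→3, PKG4→5.
Schedule PKG1@1, PKG2@2, PKG3@3, PKG4@5: d1:4  d2:3  d3:5  d4:5  d5:4  d6:4  d7:4 — peak 5.
Total inspector-days = 29 over 7 days ⇒ peak ≥ ⌈29/7⌉ = 5, so 5 is optimal.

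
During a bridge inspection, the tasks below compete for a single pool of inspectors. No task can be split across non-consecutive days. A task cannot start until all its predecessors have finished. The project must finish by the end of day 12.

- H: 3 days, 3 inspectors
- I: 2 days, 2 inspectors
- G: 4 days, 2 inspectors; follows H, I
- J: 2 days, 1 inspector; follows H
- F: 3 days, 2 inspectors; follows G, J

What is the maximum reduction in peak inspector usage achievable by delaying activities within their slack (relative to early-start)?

2

Early-start peak: d1:5  d2:5  d3:3  d4:3  d5:3  d6:2  d7:2  d8:2  d9:2  d10:2  d11:0  d12:0 ⇒ 5.
Leveled (H@1, I@4, G@6, J@4, F@10): d1:3  d2:3  d3:3  d4:3  d5:3  d6:2  d7:2  d8:2  d9:2  d10:2  d11:2  d12:2 ⇒ 3.
Reduction 5 − 3 = 2.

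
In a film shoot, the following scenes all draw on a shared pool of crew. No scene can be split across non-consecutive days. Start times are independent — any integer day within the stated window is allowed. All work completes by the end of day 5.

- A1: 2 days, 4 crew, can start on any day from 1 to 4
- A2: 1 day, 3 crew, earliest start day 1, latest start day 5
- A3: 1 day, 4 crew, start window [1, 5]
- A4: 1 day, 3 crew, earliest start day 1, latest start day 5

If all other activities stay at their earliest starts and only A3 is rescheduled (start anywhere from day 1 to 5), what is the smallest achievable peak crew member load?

10

A3@1: d1:14  d2:4  d3:0  d4:0  d5:0 → peak 14
A3@2: d1:10  d2:8  d3:0  d4:0  d5:0 → peak 10
A3@3: d1:10  d2:4  d3:4  d4:0  d5:0 → peak 10
A3@4: d1:10  d2:4  d3:0  d4:4  d5:0 → peak 10
A3@5: d1:10  d2:4  d3:0  d4:0  d5:4 → peak 10
Best is A3@2, peak 10.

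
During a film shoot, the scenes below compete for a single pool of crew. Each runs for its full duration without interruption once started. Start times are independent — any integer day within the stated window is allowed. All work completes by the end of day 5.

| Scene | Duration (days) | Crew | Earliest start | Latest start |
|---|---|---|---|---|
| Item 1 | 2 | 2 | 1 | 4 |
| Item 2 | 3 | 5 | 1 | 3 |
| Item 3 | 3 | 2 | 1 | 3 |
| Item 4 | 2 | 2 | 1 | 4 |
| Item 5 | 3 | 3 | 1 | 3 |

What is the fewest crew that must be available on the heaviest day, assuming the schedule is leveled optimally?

10

Early-start (Item 1@1, Item 2@1, Item 3@1, Item 4@1, Item 5@1) gives peak 14: d1:14  d2:14  d3:10  d4:0  d5:0.
Shift Item 4→4, Item 5→3.
Schedule Item 1@1, Item 2@1, Item 3@1, Item 4@4, Item 5@3: d1:9  d2:9  d3:10  d4:5  d5:5 — peak 10.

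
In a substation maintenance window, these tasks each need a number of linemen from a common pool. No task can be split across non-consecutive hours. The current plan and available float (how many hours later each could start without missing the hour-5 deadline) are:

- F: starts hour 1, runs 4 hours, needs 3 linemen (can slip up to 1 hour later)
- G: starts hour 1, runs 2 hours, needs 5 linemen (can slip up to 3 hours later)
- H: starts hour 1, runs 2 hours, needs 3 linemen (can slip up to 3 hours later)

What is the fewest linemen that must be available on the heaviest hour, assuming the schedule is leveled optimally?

Early-start (F@1, G@1, H@1) gives peak 11: h1:11  h2:11  h3:3  h4:3  h5:0.
Shift H→3.
Schedule F@1, G@1, H@3: h1:8  h2:8  h3:6  h4:6  h5:0 — peak 8.

8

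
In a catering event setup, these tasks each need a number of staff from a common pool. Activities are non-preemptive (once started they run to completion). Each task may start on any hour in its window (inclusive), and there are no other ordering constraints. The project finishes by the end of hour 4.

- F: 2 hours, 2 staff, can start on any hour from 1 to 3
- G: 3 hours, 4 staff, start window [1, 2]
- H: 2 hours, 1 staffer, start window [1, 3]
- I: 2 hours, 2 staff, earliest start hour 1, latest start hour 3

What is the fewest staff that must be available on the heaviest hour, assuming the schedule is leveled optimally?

7

Early-start (F@1, G@1, H@1, I@1) gives peak 9: h1:9  h2:9  h3:4  h4:0.
Shift I→3.
Schedule F@1, G@1, H@1, I@3: h1:7  h2:7  h3:6  h4:2 — peak 7.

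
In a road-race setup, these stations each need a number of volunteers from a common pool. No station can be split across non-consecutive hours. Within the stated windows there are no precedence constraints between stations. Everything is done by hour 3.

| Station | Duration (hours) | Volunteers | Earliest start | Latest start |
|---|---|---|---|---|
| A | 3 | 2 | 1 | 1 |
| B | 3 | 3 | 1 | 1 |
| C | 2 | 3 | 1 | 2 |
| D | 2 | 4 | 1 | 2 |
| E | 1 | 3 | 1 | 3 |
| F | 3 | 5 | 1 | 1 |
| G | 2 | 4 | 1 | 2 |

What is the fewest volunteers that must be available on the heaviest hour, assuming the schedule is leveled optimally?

21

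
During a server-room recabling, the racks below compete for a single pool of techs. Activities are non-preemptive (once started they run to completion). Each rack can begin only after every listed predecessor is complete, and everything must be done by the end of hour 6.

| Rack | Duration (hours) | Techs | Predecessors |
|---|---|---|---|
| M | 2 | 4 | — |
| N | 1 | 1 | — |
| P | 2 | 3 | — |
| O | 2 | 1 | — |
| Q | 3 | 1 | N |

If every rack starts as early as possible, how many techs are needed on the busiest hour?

Early-start schedule: M@1, N@1, P@1, O@1, Q@2.
Load per hour: hour 1: 9, hour 2: 9, hour 3: 1, hour 4: 1, hour 5: 0, hour 6: 0.
Peak is 9.

9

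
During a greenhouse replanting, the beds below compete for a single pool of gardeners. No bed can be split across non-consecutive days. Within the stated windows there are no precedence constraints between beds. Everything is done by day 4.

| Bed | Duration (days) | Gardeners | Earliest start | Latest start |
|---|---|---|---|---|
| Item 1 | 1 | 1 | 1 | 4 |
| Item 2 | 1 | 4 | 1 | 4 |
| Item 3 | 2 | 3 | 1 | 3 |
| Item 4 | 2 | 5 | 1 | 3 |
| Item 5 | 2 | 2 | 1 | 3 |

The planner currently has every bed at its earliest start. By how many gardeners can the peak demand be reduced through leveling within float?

8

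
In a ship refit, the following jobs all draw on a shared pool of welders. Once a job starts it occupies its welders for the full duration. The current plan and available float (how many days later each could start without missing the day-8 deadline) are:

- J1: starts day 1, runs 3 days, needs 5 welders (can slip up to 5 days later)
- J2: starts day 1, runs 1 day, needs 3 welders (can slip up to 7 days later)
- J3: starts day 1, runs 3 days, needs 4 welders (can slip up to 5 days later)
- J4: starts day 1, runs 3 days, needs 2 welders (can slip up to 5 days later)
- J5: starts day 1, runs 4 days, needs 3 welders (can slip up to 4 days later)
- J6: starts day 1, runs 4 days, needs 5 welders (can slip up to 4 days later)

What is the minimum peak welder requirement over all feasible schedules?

10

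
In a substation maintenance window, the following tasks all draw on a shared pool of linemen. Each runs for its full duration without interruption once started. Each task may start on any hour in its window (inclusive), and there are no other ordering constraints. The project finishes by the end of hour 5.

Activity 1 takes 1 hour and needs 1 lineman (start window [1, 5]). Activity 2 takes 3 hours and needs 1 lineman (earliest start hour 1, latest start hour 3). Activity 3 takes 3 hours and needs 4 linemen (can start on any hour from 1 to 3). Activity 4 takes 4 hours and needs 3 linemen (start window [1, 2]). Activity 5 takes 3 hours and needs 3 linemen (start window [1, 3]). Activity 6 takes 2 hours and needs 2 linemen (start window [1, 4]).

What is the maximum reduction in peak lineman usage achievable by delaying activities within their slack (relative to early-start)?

3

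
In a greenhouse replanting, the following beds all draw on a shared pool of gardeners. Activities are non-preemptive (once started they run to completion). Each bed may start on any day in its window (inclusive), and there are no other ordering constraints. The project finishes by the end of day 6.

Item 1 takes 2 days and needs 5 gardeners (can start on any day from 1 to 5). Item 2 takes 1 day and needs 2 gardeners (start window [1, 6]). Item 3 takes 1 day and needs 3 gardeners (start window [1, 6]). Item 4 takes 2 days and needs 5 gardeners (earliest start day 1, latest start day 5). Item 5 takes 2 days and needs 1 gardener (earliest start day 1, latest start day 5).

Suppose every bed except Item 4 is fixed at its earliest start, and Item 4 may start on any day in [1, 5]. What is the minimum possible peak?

Item 4@1: d1:16  d2:11  d3:0  d4:0  d5:0  d6:0 → peak 16
Item 4@2: d1:11  d2:11  d3:5  d4:0  d5:0  d6:0 → peak 11
Item 4@3: d1:11  d2:6  d3:5  d4:5  d5:0  d6:0 → peak 11
Item 4@4: d1:11  d2:6  d3:0  d4:5  d5:5  d6:0 → peak 11
Item 4@5: d1:11  d2:6  d3:0  d4:0  d5:5  d6:5 → peak 11
Best is Item 4@2, peak 11.

11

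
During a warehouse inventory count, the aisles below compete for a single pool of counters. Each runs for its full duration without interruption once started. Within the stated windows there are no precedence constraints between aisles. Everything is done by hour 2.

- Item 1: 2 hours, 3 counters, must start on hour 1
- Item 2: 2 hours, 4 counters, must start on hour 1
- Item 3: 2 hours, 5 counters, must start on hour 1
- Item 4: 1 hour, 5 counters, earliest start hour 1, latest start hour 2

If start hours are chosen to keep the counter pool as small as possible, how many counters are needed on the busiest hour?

Schedule Item 1@1, Item 2@1, Item 3@1, Item 4@1: h1:17  h2:12 — peak 17.
No arrangement of the 2 feasible schedules does better.

17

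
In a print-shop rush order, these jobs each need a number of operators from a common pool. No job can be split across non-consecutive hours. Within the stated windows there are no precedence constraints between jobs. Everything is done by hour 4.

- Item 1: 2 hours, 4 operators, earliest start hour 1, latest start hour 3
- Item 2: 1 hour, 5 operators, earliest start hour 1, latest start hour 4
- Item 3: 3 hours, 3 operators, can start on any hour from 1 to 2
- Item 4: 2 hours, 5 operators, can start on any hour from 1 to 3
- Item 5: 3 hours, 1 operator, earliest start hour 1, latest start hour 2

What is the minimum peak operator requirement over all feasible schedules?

Early-start (Item 1@1, Item 2@1, Item 3@1, Item 4@1, Item 5@1) gives peak 18: h1:18  h2:13  h3:4  h4:0.
Shift Item 3→2, Item 4→3, Item 5→2.
Schedule Item 1@1, Item 2@1, Item 3@2, Item 4@3, Item 5@2: h1:9  h2:8  h3:9  h4:9 — peak 9.
Total operator-hours = 35 over 4 hours ⇒ peak ≥ ⌈35/4⌉ = 9, so 9 is optimal.

9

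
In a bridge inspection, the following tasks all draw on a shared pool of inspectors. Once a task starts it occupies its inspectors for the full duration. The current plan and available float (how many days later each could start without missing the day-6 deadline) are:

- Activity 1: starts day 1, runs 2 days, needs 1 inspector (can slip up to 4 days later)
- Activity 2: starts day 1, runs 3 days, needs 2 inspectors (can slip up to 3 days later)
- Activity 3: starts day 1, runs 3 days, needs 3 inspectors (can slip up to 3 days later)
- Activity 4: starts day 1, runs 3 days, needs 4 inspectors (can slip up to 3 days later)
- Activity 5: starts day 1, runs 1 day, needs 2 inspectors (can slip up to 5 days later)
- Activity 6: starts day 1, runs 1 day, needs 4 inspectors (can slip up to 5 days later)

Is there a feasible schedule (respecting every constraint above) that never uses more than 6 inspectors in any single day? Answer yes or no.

The minimum achievable peak is 7; 6 < 7, so no feasible schedule stays within the cap.

no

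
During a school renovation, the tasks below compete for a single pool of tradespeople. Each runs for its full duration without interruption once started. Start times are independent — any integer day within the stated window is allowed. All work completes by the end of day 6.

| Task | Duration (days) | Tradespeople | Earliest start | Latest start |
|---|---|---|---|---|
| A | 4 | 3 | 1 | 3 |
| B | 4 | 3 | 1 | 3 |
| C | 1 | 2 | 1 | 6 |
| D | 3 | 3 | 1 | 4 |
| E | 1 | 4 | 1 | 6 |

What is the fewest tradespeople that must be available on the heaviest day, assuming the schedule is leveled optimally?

9

Early-start (A@1, B@1, C@1, D@1, E@1) gives peak 15: d1:15  d2:9  d3:9  d4:6  d5:0  d6:0.
Shift D→2, E→5.
Schedule A@1, B@1, C@1, D@2, E@5: d1:8  d2:9  d3:9  d4:9  d5:4  d6:0 — peak 9.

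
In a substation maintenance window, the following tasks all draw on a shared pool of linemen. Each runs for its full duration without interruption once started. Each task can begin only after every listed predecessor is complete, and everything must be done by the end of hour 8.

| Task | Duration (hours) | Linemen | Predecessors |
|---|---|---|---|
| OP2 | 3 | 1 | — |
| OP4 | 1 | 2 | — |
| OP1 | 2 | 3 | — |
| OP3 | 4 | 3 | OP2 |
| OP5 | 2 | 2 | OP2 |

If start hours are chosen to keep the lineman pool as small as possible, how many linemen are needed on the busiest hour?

5

Early-start (OP2@1, OP4@1, OP1@1, OP3@4, OP5@4) gives peak 6: h1:6  h2:4  h3:1  h4:5  h5:5  h6:3  h7:3  h8:0.
Shift OP1→2.
Schedule OP2@1, OP4@1, OP1@2, OP3@4, OP5@4: h1:3  h2:4  h3:4  h4:5  h5:5  h6:3  h7:3  h8:0 — peak 5.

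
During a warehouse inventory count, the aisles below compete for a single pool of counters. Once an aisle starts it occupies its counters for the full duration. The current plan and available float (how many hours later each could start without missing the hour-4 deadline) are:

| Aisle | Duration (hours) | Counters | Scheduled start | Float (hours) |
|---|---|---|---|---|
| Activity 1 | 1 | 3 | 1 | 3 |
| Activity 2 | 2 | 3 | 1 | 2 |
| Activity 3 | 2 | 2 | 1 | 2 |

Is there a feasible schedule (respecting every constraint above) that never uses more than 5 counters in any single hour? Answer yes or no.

yes

Schedule Activity 1@1, Activity 2@2, Activity 3@1: h1:5  h2:5  h3:3  h4:0 — peak 5 ≤ 5.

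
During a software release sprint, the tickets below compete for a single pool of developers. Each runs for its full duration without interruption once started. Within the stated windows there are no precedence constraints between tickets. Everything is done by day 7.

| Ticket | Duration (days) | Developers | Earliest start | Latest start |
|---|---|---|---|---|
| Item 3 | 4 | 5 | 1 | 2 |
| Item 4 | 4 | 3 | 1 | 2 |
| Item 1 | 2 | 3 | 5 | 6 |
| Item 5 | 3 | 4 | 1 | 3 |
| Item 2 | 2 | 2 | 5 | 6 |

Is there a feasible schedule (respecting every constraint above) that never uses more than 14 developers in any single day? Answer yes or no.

yes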